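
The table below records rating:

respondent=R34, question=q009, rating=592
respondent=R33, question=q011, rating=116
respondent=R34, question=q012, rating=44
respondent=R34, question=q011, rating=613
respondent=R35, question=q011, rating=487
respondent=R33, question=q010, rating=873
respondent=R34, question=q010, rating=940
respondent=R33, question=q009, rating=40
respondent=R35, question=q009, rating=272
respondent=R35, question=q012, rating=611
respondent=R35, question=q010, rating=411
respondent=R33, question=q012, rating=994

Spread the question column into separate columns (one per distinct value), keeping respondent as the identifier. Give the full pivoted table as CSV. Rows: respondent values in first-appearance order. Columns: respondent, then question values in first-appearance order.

respondent,q009,q011,q012,q010
R34,592,613,44,940
R33,40,116,994,873
R35,272,487,611,411

Columns: respondent plus the 4 distinct question values (q009, q011, q012, q010).
For example, row R34 column q009 takes rating=592 from the long row (R34, q009).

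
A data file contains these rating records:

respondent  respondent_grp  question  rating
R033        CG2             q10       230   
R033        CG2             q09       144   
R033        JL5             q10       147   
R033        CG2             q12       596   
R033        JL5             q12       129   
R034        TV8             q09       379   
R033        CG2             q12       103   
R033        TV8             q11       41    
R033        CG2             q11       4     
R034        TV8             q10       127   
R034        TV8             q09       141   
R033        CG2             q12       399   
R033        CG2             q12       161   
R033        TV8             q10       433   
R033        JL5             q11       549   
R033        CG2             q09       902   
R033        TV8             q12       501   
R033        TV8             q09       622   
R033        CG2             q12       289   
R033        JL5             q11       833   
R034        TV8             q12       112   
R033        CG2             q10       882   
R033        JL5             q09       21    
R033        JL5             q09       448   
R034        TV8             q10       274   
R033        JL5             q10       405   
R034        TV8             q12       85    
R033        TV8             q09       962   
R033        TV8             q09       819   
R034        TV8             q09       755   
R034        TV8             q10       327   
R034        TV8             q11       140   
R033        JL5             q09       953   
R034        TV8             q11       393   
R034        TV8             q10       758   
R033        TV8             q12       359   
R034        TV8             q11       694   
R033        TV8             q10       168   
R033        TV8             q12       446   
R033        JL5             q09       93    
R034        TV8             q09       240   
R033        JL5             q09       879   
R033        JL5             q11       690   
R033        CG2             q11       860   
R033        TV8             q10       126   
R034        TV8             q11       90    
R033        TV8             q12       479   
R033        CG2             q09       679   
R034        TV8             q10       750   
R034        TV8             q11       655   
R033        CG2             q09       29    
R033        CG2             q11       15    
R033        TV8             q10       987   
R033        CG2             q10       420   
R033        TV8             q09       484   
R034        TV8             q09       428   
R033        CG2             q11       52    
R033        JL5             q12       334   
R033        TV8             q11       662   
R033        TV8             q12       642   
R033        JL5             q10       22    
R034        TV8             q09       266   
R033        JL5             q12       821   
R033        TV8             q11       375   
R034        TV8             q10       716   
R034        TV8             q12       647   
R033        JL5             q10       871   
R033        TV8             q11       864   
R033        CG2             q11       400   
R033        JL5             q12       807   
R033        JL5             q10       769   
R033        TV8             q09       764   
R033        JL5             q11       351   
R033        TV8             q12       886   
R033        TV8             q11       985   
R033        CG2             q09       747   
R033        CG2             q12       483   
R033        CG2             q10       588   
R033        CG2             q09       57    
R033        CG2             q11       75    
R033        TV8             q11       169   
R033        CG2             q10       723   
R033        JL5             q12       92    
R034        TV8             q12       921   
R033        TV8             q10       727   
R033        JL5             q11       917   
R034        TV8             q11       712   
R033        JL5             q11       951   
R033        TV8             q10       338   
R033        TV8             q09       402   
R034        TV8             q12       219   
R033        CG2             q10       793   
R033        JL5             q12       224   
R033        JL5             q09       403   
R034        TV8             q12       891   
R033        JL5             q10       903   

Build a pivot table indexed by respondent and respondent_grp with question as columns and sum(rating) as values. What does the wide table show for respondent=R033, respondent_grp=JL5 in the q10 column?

Rows with respondent=R033, respondent_grp=JL5 and question=q10: rating values are 147, 405, 22, 871, 769, 903.
147 + 405 + 22 + 871 + 769 + 903 = 3117.

3117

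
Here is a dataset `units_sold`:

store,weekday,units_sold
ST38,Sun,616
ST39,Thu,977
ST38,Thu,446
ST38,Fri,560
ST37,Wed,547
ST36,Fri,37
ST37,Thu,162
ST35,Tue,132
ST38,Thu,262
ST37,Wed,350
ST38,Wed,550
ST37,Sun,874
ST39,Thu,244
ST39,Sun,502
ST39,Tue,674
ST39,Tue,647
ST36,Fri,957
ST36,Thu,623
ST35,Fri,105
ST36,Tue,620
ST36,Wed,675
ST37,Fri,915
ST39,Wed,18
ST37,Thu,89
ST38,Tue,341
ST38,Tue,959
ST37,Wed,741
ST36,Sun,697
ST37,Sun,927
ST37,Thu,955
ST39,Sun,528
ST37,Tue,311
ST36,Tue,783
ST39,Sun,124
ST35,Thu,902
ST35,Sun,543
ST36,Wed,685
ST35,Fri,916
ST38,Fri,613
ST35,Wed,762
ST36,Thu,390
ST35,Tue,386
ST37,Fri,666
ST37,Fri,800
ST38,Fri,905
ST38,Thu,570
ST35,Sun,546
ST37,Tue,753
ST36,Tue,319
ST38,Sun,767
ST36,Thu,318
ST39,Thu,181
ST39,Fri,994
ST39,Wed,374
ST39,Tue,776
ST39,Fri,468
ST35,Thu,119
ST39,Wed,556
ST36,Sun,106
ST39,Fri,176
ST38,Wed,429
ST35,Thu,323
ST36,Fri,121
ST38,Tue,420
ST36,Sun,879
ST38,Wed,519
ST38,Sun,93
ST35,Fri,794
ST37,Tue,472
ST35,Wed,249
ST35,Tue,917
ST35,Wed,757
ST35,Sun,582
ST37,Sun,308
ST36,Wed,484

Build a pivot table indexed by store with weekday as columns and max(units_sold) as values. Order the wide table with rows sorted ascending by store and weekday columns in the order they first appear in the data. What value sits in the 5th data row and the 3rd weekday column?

994

With rows sorted ascending by store, row 5 is store=ST39. weekday columns in first-appearance order: Sun, Thu, Fri, Wed, Tue; column 3 is Fri.
Long rows with store=ST39, weekday=Fri: max(994, 468, 176) = 994.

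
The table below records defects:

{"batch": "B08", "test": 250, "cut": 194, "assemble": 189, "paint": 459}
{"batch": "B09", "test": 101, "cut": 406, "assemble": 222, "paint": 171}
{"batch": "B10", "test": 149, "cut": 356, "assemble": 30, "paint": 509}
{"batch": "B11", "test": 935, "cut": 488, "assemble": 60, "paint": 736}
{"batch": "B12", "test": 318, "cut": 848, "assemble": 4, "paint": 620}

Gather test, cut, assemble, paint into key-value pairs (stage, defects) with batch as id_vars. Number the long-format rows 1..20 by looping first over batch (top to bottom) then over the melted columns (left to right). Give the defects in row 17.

318

20 rows total (5 × 4). Row 17: index ⌊(17-1)/4⌋ = 4 into batch → B12; (17-1) mod 4 = 0 into the melted columns → test.
So row 17 is (B12, test, 318); defects = 318.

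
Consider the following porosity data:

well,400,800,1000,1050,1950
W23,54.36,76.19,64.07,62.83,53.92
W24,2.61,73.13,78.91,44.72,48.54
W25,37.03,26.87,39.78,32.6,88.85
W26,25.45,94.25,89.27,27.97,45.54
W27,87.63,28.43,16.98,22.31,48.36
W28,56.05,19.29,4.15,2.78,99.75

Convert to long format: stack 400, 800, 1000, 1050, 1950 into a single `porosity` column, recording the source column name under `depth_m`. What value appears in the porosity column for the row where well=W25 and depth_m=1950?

Unpivoting turns each (well, wide-column) pair into one long row.
The wide cell at row W25, column 1950 holds 88.85, so the long row (W25, 1950) has porosity=88.85.

88.85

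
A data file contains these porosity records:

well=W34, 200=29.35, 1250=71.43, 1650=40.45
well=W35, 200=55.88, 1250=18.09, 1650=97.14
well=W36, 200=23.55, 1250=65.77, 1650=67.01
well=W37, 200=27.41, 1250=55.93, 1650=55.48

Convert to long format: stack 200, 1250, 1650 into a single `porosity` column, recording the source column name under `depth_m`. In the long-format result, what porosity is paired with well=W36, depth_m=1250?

Unpivoting turns each (well, wide-column) pair into one long row.
The wide cell at row W36, column 1250 holds 65.77, so the long row (W36, 1250) has porosity=65.77.

65.77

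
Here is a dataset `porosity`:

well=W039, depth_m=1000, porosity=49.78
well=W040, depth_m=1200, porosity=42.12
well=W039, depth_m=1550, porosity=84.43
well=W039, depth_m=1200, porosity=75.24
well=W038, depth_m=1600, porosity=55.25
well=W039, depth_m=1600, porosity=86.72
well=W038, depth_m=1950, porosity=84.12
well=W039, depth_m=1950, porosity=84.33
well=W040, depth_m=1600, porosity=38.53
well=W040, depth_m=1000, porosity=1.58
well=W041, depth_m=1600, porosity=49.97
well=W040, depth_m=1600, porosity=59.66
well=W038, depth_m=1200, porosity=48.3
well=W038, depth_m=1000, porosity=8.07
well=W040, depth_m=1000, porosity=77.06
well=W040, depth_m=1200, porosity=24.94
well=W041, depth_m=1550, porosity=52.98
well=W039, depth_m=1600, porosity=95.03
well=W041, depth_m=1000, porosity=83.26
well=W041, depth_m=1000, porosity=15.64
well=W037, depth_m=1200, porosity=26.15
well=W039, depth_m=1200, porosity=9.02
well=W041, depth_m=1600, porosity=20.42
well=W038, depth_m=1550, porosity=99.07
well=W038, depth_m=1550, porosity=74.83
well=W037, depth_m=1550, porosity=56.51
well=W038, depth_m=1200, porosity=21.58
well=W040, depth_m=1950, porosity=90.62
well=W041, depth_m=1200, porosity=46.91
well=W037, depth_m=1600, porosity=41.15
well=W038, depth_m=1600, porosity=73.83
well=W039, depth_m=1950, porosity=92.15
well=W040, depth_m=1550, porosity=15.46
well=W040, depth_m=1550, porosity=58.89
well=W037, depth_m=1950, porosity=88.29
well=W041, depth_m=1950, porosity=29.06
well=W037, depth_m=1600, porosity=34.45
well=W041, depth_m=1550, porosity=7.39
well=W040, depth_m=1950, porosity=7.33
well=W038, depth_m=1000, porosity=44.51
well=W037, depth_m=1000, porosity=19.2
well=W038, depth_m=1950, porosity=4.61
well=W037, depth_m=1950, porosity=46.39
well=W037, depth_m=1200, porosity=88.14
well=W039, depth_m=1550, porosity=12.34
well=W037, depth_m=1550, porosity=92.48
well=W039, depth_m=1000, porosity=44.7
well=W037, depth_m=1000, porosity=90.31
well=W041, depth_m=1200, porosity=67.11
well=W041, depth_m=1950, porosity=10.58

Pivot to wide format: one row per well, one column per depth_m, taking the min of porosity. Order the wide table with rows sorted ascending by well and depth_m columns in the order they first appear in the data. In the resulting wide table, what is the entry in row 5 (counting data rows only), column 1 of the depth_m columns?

With rows sorted ascending by well, row 5 is well=W041. depth_m columns in first-appearance order: 1000, 1200, 1550, 1600, 1950; column 1 is 1000.
Long rows with well=W041, depth_m=1000: min(83.26, 15.64) = 15.64.

15.64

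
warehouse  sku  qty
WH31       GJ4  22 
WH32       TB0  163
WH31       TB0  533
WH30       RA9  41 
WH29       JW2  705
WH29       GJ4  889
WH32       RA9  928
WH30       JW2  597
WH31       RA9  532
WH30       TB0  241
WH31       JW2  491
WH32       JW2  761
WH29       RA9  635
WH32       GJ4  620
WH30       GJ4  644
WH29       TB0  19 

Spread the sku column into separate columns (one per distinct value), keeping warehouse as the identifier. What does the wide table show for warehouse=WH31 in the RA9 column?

Wide layout: rows indexed by warehouse, columns are the 4 distinct sku values (GJ4, TB0, RA9, JW2).
Cell (warehouse=WH31, sku=RA9) draws from the long row where warehouse=WH31 and sku=RA9, which has qty=532.

532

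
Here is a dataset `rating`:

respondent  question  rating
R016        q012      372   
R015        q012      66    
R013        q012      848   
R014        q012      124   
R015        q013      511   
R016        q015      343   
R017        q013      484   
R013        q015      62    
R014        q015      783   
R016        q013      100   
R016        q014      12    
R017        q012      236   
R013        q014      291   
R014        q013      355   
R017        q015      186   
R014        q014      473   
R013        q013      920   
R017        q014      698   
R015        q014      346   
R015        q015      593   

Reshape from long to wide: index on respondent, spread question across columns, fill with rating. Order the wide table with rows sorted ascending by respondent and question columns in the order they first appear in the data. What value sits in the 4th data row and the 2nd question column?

With rows sorted ascending by respondent, row 4 is respondent=R016. question columns in first-appearance order: q012, q013, q015, q014; column 2 is q013.
Long rows with respondent=R016, question=q013: rating = 100.

100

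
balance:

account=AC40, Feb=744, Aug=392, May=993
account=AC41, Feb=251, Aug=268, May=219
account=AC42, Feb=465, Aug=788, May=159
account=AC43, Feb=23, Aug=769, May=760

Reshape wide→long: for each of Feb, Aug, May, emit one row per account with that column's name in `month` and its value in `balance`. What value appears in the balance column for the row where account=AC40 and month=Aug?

392

Unpivoting turns each (account, wide-column) pair into one long row.
The wide cell at row AC40, column Aug holds 392, so the long row (AC40, Aug) has balance=392.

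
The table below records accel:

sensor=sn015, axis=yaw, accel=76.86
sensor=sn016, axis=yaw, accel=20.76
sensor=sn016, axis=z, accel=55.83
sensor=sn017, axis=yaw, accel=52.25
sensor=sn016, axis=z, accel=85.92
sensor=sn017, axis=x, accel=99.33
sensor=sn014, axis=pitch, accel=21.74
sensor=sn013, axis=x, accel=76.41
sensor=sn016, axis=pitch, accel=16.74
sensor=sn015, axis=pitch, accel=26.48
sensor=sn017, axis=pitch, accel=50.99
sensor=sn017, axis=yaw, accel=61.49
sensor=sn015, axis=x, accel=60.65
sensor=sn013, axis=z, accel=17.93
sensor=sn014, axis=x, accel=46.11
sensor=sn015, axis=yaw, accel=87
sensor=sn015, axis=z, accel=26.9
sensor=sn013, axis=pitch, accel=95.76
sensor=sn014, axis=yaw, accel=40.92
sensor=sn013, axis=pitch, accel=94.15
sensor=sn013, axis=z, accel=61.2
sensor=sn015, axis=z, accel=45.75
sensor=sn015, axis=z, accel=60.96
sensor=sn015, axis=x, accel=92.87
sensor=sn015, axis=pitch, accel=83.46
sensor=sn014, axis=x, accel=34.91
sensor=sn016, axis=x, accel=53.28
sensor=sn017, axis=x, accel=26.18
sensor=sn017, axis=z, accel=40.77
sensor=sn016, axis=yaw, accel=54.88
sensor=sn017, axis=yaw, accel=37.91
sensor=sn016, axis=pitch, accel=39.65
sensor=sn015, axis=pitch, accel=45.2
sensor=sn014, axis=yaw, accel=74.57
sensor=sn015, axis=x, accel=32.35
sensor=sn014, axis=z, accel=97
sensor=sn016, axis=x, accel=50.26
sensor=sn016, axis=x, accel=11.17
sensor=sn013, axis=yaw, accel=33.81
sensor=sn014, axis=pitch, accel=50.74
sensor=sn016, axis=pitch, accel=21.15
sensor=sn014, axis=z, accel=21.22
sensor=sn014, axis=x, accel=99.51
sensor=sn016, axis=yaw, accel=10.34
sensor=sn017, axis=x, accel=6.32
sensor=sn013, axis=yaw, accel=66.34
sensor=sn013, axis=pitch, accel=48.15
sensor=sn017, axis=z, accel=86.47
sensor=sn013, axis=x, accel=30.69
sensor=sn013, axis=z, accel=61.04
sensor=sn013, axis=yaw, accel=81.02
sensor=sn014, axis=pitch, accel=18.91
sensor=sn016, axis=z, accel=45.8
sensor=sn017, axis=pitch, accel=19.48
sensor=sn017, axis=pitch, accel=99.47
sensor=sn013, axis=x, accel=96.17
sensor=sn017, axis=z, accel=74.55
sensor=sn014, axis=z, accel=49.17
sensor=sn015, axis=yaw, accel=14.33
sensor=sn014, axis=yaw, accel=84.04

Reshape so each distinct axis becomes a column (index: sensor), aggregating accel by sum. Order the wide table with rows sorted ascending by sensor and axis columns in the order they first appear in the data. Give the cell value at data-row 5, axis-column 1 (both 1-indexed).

With rows sorted ascending by sensor, row 5 is sensor=sn017. axis columns in first-appearance order: yaw, z, x, pitch; column 1 is yaw.
Long rows with sensor=sn017, axis=yaw: 52.25 + 61.49 + 37.91 = 151.65.

151.65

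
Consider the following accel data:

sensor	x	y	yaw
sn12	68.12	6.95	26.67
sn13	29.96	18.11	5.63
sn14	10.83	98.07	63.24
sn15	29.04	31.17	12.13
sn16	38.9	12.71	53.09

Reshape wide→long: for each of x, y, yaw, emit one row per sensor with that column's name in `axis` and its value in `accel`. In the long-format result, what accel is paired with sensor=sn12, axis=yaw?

26.67

Unpivoting turns each (sensor, wide-column) pair into one long row.
The wide cell at row sn12, column yaw holds 26.67, so the long row (sn12, yaw) has accel=26.67.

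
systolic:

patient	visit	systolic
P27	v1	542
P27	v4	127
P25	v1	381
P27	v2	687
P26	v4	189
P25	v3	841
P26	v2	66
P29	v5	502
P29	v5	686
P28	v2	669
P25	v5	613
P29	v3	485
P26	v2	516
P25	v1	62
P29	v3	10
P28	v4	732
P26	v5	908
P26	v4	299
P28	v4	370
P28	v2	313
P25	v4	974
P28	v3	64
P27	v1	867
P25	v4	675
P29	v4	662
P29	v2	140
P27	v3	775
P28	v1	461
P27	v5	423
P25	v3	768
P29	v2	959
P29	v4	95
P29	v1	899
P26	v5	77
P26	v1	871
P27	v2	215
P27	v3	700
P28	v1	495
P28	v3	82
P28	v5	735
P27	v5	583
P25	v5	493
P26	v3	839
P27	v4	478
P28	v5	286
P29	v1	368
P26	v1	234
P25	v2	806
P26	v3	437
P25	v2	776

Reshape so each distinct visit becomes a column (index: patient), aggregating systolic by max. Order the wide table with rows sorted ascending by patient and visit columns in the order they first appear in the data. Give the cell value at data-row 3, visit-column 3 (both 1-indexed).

687

With rows sorted ascending by patient, row 3 is patient=P27. visit columns in first-appearance order: v1, v4, v2, v3, v5; column 3 is v2.
Long rows with patient=P27, visit=v2: max(687, 215) = 687.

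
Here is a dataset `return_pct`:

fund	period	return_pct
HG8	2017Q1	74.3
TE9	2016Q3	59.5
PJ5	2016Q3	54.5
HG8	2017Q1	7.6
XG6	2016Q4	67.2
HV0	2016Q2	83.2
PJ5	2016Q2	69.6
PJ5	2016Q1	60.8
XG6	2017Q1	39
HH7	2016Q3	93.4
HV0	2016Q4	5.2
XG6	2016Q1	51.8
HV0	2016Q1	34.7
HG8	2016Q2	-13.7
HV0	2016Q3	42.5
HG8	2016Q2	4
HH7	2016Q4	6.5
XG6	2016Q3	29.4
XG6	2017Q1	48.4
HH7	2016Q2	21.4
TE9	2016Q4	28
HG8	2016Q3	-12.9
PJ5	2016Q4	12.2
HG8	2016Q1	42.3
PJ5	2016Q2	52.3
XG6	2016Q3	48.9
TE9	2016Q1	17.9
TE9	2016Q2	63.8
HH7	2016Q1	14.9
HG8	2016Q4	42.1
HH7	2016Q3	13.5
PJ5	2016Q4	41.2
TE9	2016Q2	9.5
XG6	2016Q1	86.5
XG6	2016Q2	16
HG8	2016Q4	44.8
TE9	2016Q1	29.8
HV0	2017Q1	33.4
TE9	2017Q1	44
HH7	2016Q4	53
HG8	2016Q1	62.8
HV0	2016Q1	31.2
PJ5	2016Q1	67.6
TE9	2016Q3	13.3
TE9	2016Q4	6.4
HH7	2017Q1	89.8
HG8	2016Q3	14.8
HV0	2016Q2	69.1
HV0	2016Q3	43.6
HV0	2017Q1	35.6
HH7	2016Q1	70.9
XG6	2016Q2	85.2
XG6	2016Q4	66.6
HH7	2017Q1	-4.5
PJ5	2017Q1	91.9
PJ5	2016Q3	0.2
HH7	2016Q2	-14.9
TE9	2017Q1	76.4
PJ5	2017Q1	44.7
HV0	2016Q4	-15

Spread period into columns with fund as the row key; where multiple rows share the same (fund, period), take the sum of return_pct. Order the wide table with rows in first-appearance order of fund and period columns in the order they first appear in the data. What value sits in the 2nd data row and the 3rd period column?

34.4

With rows in first-appearance order of fund, row 2 is fund=TE9. period columns in first-appearance order: 2017Q1, 2016Q3, 2016Q4, 2016Q2, 2016Q1; column 3 is 2016Q4.
Long rows with fund=TE9, period=2016Q4: 28 + 6.4 = 34.4.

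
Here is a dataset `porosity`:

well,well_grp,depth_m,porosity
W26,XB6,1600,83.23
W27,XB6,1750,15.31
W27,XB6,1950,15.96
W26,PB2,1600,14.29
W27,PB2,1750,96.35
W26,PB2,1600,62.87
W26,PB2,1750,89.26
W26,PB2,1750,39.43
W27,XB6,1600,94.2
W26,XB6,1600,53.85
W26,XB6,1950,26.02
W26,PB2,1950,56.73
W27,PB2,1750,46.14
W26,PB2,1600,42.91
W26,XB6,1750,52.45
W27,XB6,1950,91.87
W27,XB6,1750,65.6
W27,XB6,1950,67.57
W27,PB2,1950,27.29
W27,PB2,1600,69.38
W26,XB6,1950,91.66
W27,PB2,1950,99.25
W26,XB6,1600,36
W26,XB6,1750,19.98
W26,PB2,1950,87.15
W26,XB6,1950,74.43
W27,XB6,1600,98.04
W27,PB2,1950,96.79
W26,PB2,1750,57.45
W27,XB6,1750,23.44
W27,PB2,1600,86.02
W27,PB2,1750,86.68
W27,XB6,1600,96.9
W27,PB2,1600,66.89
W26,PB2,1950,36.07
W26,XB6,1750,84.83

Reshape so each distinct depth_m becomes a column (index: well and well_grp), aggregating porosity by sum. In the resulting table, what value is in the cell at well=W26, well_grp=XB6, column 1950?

Rows with well=W26, well_grp=XB6 and depth_m=1950: porosity values are 26.02, 91.66, 74.43.
26.02 + 91.66 + 74.43 = 192.11.

192.11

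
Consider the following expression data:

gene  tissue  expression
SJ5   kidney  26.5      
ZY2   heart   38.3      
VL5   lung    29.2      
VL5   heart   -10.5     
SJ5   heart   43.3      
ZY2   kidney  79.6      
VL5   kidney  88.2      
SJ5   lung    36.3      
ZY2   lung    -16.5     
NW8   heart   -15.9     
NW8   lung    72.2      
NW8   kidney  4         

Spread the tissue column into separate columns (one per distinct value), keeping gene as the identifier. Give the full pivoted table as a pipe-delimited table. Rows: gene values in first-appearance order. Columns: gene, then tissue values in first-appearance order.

| gene | kidney | heart | lung |
| SJ5 | 26.5 | 43.3 | 36.3 |
| ZY2 | 79.6 | 38.3 | -16.5 |
| VL5 | 88.2 | -10.5 | 29.2 |
| NW8 | 4 | -15.9 | 72.2 |

Columns: gene plus the 3 distinct tissue values (kidney, heart, lung).
For example, row SJ5 column kidney takes expression=26.5 from the long row (SJ5, kidney).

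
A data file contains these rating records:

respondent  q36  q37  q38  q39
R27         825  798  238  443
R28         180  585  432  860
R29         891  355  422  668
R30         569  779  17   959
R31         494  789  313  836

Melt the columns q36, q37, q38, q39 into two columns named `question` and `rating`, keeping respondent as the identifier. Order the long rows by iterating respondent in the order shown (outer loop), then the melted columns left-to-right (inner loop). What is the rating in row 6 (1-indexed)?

20 rows total (5 × 4). Row 6: index ⌊(6-1)/4⌋ = 1 into respondent → R28; (6-1) mod 4 = 1 into the melted columns → q37.
So row 6 is (R28, q37, 585); rating = 585.

585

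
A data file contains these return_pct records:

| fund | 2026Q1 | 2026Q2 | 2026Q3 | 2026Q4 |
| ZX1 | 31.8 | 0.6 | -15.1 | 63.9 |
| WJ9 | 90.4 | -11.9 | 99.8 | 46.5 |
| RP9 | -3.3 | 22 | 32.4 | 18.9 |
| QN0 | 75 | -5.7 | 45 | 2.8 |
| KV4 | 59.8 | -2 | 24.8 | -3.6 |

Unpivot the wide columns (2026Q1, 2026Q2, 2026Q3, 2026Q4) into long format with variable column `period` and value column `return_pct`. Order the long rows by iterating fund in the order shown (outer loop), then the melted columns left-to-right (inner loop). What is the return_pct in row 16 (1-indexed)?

2.8

20 rows total (5 × 4). Row 16: index ⌊(16-1)/4⌋ = 3 into fund → QN0; (16-1) mod 4 = 3 into the melted columns → 2026Q4.
So row 16 is (QN0, 2026Q4, 2.8); return_pct = 2.8.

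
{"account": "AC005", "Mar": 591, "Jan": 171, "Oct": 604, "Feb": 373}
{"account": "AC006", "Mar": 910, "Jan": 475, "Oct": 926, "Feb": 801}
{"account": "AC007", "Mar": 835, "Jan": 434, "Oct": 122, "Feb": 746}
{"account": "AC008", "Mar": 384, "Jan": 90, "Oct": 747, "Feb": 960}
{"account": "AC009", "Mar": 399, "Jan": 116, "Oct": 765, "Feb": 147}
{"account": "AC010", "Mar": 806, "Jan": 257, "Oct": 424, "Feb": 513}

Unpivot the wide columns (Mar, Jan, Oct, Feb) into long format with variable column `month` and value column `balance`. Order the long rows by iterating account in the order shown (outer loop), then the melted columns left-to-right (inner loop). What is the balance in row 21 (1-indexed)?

806

24 rows total (6 × 4). Row 21: index ⌊(21-1)/4⌋ = 5 into account → AC010; (21-1) mod 4 = 0 into the melted columns → Mar.
So row 21 is (AC010, Mar, 806); balance = 806.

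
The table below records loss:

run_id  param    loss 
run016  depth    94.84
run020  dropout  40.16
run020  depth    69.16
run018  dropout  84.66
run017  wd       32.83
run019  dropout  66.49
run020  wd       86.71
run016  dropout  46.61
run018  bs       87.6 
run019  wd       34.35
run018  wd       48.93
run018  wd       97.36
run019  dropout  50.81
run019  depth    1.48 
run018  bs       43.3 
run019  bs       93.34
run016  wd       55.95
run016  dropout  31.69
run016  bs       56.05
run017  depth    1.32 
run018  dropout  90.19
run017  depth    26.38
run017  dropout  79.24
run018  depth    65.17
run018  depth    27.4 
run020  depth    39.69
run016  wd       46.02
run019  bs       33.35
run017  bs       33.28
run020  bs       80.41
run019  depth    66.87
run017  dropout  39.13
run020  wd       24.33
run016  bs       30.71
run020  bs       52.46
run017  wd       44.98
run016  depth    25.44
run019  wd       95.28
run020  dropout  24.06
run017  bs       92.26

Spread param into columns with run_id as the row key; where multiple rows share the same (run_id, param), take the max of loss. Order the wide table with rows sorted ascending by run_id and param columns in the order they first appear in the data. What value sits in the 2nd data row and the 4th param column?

92.26

With rows sorted ascending by run_id, row 2 is run_id=run017. param columns in first-appearance order: depth, dropout, wd, bs; column 4 is bs.
Long rows with run_id=run017, param=bs: max(33.28, 92.26) = 92.26.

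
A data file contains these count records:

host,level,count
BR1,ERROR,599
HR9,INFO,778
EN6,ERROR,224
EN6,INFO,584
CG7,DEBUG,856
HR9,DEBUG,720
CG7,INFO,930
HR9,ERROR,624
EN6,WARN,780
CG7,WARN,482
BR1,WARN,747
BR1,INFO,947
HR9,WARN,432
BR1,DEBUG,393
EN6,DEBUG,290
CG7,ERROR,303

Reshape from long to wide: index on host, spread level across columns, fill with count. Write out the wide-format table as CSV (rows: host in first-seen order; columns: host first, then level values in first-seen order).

host,ERROR,INFO,DEBUG,WARN
BR1,599,947,393,747
HR9,624,778,720,432
EN6,224,584,290,780
CG7,303,930,856,482

Columns: host plus the 4 distinct level values (ERROR, INFO, DEBUG, WARN).
For example, row BR1 column ERROR takes count=599 from the long row (BR1, ERROR).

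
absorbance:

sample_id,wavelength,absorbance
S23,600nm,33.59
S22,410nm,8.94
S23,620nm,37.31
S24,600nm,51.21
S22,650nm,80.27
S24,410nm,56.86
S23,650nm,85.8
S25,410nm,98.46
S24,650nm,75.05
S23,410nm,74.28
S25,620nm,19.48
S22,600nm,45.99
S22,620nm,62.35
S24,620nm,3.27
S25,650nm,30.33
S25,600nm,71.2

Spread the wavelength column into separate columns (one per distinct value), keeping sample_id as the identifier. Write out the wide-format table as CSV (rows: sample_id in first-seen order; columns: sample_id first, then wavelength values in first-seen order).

Columns: sample_id plus the 4 distinct wavelength values (600nm, 410nm, 620nm, 650nm).
For example, row S23 column 600nm takes absorbance=33.59 from the long row (S23, 600nm).

sample_id,600nm,410nm,620nm,650nm
S23,33.59,74.28,37.31,85.8
S22,45.99,8.94,62.35,80.27
S24,51.21,56.86,3.27,75.05
S25,71.2,98.46,19.48,30.33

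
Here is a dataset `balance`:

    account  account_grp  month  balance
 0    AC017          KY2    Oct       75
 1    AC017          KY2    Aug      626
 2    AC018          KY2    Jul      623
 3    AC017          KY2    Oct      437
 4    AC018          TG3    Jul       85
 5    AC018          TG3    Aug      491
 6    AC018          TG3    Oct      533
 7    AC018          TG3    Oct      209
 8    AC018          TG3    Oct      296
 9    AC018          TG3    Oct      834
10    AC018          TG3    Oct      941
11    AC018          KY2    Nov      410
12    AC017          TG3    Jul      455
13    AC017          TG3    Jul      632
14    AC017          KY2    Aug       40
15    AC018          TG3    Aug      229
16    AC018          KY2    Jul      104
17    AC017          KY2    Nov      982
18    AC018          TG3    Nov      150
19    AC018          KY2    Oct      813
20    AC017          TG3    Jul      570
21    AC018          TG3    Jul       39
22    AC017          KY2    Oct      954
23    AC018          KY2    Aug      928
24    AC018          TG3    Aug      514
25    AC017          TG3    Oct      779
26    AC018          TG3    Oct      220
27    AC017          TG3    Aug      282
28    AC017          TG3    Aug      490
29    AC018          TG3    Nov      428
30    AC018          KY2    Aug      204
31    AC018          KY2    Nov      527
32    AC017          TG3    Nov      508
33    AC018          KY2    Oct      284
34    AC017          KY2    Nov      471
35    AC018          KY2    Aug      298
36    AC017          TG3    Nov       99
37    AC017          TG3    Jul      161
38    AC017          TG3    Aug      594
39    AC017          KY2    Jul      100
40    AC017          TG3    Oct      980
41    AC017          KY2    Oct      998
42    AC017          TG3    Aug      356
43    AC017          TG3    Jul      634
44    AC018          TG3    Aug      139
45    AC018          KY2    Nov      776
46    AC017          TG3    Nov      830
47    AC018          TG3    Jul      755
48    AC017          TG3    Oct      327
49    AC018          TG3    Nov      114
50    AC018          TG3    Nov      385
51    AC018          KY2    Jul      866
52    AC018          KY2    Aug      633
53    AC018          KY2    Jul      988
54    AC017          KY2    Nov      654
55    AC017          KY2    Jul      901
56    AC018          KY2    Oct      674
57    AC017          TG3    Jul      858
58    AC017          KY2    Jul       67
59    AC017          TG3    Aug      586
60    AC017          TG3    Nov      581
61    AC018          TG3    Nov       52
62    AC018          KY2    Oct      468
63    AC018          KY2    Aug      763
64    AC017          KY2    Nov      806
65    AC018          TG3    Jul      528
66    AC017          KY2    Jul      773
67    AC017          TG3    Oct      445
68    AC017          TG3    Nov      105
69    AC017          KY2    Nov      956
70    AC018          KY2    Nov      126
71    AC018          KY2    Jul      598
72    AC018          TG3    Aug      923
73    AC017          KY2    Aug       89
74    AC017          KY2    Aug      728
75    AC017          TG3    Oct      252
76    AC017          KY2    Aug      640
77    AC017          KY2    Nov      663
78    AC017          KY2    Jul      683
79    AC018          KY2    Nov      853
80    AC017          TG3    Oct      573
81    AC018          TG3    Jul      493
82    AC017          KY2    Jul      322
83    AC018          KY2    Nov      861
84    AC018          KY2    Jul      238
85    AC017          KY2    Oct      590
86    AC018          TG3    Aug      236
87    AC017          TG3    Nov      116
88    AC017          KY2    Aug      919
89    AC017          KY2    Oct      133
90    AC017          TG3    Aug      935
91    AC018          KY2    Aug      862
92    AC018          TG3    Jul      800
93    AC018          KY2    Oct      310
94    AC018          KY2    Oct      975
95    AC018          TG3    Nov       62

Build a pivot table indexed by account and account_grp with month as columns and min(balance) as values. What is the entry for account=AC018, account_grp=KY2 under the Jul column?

Rows with account=AC018, account_grp=KY2 and month=Jul: balance values are 623, 104, 866, 988, 598, 238.
min(623, 104, 866, 988, 598, 238) = 104.

104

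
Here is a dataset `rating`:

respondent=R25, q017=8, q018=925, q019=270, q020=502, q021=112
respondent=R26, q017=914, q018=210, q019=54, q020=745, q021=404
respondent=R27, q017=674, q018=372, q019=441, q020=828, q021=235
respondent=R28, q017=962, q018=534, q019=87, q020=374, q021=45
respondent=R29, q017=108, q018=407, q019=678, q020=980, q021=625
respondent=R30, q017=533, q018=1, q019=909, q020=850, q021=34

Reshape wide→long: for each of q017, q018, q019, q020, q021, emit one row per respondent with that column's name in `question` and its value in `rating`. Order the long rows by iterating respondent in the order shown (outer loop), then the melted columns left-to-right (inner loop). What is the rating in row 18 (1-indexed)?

87

30 rows total (6 × 5). Row 18: index ⌊(18-1)/5⌋ = 3 into respondent → R28; (18-1) mod 5 = 2 into the melted columns → q019.
So row 18 is (R28, q019, 87); rating = 87.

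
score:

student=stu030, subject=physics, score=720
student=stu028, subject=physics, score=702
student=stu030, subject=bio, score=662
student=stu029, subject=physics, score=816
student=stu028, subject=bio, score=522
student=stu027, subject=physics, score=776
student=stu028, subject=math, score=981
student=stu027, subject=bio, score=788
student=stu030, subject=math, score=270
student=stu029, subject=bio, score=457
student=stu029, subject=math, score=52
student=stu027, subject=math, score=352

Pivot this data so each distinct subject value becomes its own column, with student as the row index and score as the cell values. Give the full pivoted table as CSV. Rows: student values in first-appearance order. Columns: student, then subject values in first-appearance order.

student,physics,bio,math
stu030,720,662,270
stu028,702,522,981
stu029,816,457,52
stu027,776,788,352

Columns: student plus the 3 distinct subject values (physics, bio, math).
For example, row stu030 column physics takes score=720 from the long row (stu030, physics).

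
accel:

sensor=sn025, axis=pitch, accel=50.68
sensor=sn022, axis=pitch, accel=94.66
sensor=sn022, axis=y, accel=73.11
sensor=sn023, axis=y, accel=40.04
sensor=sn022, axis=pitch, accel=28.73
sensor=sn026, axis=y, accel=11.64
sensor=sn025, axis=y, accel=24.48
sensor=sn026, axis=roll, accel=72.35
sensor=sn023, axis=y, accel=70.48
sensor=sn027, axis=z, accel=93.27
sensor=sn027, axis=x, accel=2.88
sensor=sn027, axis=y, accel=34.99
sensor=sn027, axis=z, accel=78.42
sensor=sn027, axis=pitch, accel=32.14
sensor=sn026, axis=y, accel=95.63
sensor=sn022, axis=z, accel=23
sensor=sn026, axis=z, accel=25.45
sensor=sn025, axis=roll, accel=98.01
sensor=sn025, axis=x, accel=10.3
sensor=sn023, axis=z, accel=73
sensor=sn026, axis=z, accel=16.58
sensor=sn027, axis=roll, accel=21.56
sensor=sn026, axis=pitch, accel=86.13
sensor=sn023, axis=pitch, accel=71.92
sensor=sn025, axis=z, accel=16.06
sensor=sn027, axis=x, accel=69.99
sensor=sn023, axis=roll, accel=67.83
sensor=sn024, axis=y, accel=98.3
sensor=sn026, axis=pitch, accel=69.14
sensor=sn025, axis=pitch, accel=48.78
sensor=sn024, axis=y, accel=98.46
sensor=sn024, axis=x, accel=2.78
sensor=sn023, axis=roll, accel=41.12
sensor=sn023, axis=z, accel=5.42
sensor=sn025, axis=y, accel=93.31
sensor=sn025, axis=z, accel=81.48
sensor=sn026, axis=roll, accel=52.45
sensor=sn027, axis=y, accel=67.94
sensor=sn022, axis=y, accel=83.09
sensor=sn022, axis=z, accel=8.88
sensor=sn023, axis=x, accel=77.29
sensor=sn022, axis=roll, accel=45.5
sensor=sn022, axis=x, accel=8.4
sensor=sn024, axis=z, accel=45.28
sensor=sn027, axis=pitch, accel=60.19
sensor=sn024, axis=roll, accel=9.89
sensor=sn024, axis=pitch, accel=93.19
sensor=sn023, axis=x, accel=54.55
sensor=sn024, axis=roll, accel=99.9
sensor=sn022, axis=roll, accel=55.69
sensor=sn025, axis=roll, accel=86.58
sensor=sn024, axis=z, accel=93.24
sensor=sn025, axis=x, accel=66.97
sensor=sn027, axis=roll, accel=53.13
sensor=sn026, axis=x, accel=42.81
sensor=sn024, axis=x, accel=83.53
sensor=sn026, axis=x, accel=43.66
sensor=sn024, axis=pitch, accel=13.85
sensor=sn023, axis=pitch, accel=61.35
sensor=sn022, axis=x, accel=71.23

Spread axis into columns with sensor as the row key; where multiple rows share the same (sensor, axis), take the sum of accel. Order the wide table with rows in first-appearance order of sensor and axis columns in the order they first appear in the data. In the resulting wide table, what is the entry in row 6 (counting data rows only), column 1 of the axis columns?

With rows in first-appearance order of sensor, row 6 is sensor=sn024. axis columns in first-appearance order: pitch, y, roll, z, x; column 1 is pitch.
Long rows with sensor=sn024, axis=pitch: 93.19 + 13.85 = 107.04.

107.04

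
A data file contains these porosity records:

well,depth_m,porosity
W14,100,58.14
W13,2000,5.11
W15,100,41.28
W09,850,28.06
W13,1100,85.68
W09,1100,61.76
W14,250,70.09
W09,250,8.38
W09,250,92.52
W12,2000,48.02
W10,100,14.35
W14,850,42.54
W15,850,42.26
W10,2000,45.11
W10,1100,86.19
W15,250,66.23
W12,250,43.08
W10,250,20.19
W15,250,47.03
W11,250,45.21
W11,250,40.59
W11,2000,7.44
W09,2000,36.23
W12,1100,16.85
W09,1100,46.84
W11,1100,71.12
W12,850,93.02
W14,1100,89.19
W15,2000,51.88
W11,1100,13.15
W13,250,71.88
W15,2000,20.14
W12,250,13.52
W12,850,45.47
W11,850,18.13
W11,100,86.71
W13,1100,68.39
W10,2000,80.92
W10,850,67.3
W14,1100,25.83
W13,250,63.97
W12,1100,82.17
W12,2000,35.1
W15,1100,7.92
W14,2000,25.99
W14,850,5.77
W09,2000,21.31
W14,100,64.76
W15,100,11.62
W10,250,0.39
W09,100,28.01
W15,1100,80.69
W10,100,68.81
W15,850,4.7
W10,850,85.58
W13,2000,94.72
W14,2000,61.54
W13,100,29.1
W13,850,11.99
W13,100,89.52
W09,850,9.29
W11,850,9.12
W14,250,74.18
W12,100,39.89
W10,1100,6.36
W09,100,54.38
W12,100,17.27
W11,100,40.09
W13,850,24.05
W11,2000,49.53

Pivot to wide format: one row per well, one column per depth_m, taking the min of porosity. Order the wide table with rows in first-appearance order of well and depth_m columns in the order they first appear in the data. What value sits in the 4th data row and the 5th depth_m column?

With rows in first-appearance order of well, row 4 is well=W09. depth_m columns in first-appearance order: 100, 2000, 850, 1100, 250; column 5 is 250.
Long rows with well=W09, depth_m=250: min(8.38, 92.52) = 8.38.

8.38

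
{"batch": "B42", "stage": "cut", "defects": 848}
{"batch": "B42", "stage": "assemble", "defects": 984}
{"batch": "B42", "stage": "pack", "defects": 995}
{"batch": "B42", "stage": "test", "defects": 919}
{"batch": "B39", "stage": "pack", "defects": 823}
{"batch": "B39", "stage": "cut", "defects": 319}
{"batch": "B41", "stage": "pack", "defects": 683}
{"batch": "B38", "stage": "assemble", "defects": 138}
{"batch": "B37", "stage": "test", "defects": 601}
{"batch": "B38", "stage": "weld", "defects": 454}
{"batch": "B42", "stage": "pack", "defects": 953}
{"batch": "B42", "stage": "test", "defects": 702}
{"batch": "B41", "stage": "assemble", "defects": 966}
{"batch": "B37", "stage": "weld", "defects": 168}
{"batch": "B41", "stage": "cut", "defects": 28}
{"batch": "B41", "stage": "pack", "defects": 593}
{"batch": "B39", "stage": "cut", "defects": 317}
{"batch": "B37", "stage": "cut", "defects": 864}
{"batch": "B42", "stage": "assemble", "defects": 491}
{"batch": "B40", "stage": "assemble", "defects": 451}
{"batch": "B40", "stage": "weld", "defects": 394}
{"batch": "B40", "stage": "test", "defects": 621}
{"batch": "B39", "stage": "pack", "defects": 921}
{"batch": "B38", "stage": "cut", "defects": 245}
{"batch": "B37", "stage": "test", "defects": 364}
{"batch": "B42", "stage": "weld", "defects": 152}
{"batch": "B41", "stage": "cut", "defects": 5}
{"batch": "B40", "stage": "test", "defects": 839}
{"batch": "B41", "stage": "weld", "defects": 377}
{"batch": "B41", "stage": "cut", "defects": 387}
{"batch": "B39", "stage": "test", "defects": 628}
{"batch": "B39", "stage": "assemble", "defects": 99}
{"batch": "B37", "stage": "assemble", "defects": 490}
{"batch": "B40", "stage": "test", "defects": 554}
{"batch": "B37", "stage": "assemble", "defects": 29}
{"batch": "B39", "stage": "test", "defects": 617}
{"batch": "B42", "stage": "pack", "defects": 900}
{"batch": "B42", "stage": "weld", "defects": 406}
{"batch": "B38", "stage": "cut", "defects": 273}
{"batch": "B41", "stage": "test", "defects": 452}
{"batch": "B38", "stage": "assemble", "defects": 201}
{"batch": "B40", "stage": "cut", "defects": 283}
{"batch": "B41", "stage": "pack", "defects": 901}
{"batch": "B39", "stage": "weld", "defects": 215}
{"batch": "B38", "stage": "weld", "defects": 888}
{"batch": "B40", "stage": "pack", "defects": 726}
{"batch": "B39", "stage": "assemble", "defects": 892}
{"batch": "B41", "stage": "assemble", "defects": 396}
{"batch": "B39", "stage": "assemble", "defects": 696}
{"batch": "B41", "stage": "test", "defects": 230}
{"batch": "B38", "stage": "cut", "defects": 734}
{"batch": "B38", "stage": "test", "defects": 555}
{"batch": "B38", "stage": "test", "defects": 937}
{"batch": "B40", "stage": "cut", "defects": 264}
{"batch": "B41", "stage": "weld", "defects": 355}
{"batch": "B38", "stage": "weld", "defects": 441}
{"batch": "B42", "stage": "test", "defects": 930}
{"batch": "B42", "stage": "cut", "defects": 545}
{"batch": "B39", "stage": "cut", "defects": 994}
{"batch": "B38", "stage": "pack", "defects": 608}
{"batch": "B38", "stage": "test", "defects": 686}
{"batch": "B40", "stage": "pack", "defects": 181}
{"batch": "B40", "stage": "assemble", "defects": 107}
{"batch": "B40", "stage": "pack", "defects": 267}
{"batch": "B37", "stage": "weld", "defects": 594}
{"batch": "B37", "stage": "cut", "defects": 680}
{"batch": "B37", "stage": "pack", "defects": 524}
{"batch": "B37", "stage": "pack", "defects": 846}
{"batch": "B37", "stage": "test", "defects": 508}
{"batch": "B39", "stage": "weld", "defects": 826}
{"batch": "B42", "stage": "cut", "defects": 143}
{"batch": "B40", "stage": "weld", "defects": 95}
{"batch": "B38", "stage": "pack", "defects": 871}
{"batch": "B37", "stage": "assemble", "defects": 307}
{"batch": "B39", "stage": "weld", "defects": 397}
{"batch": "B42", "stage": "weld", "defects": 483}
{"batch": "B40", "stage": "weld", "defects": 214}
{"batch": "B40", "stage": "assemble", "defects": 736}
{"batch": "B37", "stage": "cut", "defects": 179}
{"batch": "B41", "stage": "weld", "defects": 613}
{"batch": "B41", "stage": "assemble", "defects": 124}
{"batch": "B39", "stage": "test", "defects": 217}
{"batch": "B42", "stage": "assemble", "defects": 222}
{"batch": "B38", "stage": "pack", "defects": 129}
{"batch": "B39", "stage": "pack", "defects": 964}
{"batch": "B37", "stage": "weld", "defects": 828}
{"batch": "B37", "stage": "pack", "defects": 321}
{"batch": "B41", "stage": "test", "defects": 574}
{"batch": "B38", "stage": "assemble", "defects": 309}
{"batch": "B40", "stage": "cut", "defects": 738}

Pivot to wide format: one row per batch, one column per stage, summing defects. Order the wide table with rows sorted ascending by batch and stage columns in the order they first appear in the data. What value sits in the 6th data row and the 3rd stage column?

With rows sorted ascending by batch, row 6 is batch=B42. stage columns in first-appearance order: cut, assemble, pack, test, weld; column 3 is pack.
Long rows with batch=B42, stage=pack: 995 + 953 + 900 = 2848.

2848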